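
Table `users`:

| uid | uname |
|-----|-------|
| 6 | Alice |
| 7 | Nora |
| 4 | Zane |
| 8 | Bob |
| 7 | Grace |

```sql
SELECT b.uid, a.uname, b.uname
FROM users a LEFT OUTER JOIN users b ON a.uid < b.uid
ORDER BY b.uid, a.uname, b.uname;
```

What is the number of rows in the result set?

10

LEFT JOIN keeps every row from `users a`; unmatched rows get NULL for `users b`'s columns.
Matching on a.uid < b.uid.
Matched pairs: 9; unmatched a rows kept: 1.
Total: 9 matched + 1 padded = 10 rows.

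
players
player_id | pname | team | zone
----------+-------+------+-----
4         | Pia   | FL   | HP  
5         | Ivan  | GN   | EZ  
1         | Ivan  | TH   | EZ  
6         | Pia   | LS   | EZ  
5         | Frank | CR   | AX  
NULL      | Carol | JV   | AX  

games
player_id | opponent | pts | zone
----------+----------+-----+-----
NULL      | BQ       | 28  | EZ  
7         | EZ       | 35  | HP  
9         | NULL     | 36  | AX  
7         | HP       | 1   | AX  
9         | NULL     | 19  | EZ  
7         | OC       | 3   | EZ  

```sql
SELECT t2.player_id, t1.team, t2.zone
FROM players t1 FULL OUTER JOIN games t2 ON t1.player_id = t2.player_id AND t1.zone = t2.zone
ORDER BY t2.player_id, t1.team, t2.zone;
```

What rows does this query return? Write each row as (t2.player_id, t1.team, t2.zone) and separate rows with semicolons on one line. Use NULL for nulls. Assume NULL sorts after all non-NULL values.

(7, NULL, AX); (7, NULL, EZ); (7, NULL, HP); (9, NULL, AX); (9, NULL, EZ); (NULL, CR, NULL); (NULL, FL, NULL); (NULL, GN, NULL); (NULL, JV, NULL); (NULL, LS, NULL); (NULL, TH, NULL); (NULL, NULL, EZ)

FULL OUTER JOIN keeps every row from both sides; unmatched rows get NULL for the other side's columns.
Matching on t1.player_id = t2.player_id AND t1.zone = t2.zone. A NULL in a compared column never satisfies the condition.
- t1[0] player_id=4, zone=HP → no match; kept with NULLs on the t2 side.
- t1[1] player_id=5, zone=EZ → no match; kept with NULLs on the t2 side.
- t1[2] player_id=1, zone=EZ → no match; kept with NULLs on the t2 side.
- t1[3] player_id=6, zone=EZ → no match; kept with NULLs on the t2 side.
- t1[4] player_id=5, zone=AX → no match; kept with NULLs on the t2 side.
- t1[5] player_id=NULL, zone=AX → no match; kept with NULLs on the t2 side.
- 6 row(s) from t2 found no t1 partner → padded with NULL.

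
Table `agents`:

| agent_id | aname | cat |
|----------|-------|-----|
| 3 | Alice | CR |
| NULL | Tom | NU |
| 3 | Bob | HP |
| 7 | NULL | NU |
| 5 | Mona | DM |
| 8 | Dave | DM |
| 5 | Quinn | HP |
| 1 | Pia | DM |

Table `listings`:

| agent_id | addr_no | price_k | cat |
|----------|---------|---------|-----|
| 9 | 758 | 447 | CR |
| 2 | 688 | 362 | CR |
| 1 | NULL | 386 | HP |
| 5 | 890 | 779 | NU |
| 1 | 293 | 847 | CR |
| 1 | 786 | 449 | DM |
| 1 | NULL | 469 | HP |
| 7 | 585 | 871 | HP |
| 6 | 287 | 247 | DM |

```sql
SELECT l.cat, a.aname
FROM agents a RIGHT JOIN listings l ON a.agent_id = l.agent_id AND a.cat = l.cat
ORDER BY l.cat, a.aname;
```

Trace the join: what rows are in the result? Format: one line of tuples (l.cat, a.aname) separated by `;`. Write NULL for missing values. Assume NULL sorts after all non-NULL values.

RIGHT JOIN keeps every row from `listings`; unmatched rows get NULL for `agents`'s columns.
Matching on a.agent_id = l.agent_id AND a.cat = l.cat. A NULL in a compared column never satisfies the condition.
- a row (agent_id=3, cat=CR): no match.
- a row (agent_id=NULL, cat=NU): no match.
- a row (agent_id=3, cat=HP): no match.
- a row (agent_id=7, cat=NU): no match.
- a row (agent_id=5, cat=DM): no match.
- a row (agent_id=8, cat=DM): no match.
- a row (agent_id=5, cat=HP): no match.
- a row (agent_id=1, cat=DM): matches 1 l row(s) → 1 output row(s).
- 8 l row(s) had no a match → kept, a columns NULL.
After projecting and ordering:
l.cat | a.aname
CR | NULL
CR | NULL
CR | NULL
DM | Pia
DM | NULL
HP | NULL
HP | NULL
HP | NULL
NU | NULL

(CR, NULL); (CR, NULL); (CR, NULL); (DM, Pia); (DM, NULL); (HP, NULL); (HP, NULL); (HP, NULL); (NU, NULL)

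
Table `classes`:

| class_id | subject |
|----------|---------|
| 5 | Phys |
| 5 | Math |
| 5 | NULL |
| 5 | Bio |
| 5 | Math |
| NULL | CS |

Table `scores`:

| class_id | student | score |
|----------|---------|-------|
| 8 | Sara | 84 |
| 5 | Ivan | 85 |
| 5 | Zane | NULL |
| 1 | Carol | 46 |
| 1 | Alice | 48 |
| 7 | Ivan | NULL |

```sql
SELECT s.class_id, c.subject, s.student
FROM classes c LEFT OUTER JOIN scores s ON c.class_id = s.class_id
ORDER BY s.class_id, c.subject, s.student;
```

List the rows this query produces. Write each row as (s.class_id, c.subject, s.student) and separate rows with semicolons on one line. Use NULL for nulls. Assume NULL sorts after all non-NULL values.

LEFT JOIN keeps every row from `classes`; unmatched rows get NULL for `scores`'s columns.
Matching on c.class_id = s.class_id. A NULL in a compared column never satisfies the condition.
Matched pairs: 10; unmatched c rows kept: 1.

(5, Bio, Ivan); (5, Bio, Zane); (5, Math, Ivan); (5, Math, Ivan); (5, Math, Zane); (5, Math, Zane); (5, Phys, Ivan); (5, Phys, Zane); (5, NULL, Ivan); (5, NULL, Zane); (NULL, CS, NULL)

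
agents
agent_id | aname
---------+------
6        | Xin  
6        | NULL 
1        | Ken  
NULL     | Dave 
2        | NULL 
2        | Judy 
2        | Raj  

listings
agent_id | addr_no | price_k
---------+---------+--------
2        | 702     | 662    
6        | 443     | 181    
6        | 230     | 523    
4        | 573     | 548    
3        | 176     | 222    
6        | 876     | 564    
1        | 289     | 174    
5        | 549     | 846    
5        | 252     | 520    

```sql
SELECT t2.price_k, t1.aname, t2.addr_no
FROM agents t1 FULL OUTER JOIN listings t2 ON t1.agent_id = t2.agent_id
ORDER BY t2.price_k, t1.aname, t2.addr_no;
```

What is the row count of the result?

15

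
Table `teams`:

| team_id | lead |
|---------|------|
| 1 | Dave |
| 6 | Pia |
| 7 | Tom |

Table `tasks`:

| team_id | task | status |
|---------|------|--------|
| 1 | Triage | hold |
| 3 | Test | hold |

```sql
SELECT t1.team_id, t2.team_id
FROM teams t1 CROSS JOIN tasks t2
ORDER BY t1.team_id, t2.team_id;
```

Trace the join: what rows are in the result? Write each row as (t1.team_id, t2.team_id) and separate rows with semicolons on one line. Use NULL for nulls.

(1, 1); (1, 3); (6, 1); (6, 3); (7, 1); (7, 3)

CROSS JOIN pairs every row of `teams` with every row of `tasks`: 3 × 2 = 6 rows.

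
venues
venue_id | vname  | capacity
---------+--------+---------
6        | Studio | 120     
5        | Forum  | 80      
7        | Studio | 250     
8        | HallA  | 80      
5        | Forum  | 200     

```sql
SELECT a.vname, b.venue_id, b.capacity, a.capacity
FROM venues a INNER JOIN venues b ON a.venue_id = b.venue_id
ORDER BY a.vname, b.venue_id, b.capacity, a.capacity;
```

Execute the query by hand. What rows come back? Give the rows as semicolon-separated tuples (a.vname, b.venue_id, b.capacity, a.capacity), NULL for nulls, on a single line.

INNER JOIN keeps only pairs where the ON condition holds.
Matching on a.venue_id = b.venue_id.
Matched pairs: 7.

(Forum, 5, 80, 80); (Forum, 5, 80, 200); (Forum, 5, 200, 80); (Forum, 5, 200, 200); (HallA, 8, 80, 80); (Studio, 6, 120, 120); (Studio, 7, 250, 250)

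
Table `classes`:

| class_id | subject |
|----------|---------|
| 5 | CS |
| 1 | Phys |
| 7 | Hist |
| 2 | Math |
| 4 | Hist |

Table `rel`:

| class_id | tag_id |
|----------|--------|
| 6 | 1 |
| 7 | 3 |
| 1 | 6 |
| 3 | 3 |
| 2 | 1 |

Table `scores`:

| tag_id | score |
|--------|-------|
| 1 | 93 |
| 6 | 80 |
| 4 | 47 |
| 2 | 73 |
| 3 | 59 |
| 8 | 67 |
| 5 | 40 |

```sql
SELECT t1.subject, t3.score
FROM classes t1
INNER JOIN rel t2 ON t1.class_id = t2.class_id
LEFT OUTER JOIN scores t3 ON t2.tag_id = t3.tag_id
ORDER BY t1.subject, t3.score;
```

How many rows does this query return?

3

Step 1 — t1 INNER JOIN t2 on class_id → 3 row(s).
Then LEFT JOIN `scores t3` on tag_id: each of those 3 rows is kept; rows whose t2.tag_id has no match in t3 get NULL for t3's columns.
Result: 3 row(s).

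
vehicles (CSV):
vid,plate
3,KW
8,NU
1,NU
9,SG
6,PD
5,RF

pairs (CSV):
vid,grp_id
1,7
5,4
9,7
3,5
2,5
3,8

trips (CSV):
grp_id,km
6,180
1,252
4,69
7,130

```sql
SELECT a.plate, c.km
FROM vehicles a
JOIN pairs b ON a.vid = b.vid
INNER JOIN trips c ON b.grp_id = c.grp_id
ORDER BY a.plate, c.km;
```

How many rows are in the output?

Evaluate left to right. First `vehicles a INNER JOIN pairs b` on vid: 5 row(s).
Then INNER JOIN `trips c` on grp_id: keep only rows whose b.grp_id appears in c.
Result: 3 row(s).

3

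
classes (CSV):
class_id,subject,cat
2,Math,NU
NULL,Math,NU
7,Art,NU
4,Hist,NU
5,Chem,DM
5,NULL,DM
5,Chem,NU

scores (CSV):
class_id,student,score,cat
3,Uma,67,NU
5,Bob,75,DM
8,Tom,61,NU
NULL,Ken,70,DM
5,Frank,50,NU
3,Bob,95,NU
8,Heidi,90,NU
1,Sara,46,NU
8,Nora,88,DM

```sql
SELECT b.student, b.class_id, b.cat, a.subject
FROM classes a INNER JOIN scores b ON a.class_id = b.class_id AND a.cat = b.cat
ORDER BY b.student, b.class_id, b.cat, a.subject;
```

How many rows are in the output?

3

INNER JOIN keeps only pairs where the ON condition holds.
Matching on a.class_id = b.class_id AND a.cat = b.cat. A NULL in a compared column never satisfies the condition.
Matched pairs: 3.
Total: 3 rows.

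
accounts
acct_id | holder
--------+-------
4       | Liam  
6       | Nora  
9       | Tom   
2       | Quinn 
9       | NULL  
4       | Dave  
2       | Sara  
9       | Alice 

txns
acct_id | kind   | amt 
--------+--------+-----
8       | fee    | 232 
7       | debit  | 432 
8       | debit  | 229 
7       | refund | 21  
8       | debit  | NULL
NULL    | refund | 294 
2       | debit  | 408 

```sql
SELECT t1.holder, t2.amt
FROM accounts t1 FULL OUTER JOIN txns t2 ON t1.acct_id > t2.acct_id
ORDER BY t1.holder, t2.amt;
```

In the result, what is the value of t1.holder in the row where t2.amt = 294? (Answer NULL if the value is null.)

NULL

FULL OUTER JOIN keeps every row from both sides; unmatched rows get NULL for the other side's columns.
Matching on t1.acct_id > t2.acct_id. A NULL in a compared column never satisfies the condition.
- t1[0] acct_id=4 → 1 match(es) in t2 → 1 row(s).
- t1[1] acct_id=6 → 1 match(es) in t2 → 1 row(s).
- t1[2] acct_id=9 → 6 match(es) in t2 → 6 row(s).
- t1[3] acct_id=2 → no match; kept with NULLs on the t2 side.
- t1[4] acct_id=9 → 6 match(es) in t2 → 6 row(s).
- t1[5] acct_id=4 → 1 match(es) in t2 → 1 row(s).
- t1[6] acct_id=2 → no match; kept with NULLs on the t2 side.
- t1[7] acct_id=9 → 6 match(es) in t2 → 6 row(s).
- 1 row(s) from t2 found no t1 partner → padded with NULL.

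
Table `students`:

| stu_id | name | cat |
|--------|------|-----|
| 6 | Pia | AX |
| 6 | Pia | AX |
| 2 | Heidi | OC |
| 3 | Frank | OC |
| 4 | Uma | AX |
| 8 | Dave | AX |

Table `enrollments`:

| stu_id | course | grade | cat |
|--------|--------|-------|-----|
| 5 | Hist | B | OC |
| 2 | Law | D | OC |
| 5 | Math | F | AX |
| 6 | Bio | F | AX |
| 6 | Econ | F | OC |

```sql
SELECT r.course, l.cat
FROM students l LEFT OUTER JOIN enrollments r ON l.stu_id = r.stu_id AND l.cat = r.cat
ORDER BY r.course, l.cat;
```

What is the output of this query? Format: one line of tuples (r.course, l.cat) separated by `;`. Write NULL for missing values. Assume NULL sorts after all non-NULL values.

(Bio, AX); (Bio, AX); (Law, OC); (NULL, AX); (NULL, AX); (NULL, OC)

LEFT JOIN keeps every row from `students`; unmatched rows get NULL for `enrollments`'s columns.
Matching on l.stu_id = r.stu_id AND l.cat = r.cat.
- l row (stu_id=6, cat=AX): matches 1 r row(s) → 1 output row(s).
- l row (stu_id=6, cat=AX): matches 1 r row(s) → 1 output row(s).
- l row (stu_id=2, cat=OC): matches 1 r row(s) → 1 output row(s).
- l row (stu_id=3, cat=OC): no match → kept, r columns NULL.
- l row (stu_id=4, cat=AX): no match → kept, r columns NULL.
- l row (stu_id=8, cat=AX): no match → kept, r columns NULL.
After projecting and ordering:
r.course | l.cat
Bio | AX
Bio | AX
Law | OC
NULL | AX
NULL | AX
NULL | OC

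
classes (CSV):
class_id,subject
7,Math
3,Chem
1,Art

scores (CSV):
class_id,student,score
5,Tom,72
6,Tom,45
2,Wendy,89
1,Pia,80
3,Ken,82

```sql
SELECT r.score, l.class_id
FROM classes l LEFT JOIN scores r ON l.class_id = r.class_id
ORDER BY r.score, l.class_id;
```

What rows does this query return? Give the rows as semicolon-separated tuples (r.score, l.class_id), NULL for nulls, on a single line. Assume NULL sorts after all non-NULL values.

(80, 1); (82, 3); (NULL, 7)

LEFT JOIN keeps every row from `classes`; unmatched rows get NULL for `scores`'s columns.
Matching on l.class_id = r.class_id.
- class_id=7: no r row matches, row kept with r columns NULL.
- class_id=3: 1 matching r row(s), so 1 row(s) emitted.
- class_id=1: 1 matching r row(s), so 1 row(s) emitted.
After projecting and ordering:
r.score | l.class_id
80 | 1
82 | 3
NULL | 7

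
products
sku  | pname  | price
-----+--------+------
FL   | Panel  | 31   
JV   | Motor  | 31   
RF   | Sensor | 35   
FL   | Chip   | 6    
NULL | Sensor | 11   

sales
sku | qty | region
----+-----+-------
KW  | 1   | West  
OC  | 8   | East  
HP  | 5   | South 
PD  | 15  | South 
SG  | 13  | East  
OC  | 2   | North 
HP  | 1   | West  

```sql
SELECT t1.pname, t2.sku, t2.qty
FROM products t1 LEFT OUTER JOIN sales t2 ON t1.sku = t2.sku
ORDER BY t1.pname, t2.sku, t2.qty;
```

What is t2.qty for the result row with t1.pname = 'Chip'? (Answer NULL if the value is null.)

NULL

LEFT JOIN keeps every row from `products`; unmatched rows get NULL for `sales`'s columns.
Matching on t1.sku = t2.sku. A NULL in a compared column never satisfies the condition.
- t1 row (sku=FL): no match → kept, t2 columns NULL.
- t1 row (sku=JV): no match → kept, t2 columns NULL.
- t1 row (sku=RF): no match → kept, t2 columns NULL.
- t1 row (sku=FL): no match → kept, t2 columns NULL.
- t1 row (sku=NULL): no match → kept, t2 columns NULL.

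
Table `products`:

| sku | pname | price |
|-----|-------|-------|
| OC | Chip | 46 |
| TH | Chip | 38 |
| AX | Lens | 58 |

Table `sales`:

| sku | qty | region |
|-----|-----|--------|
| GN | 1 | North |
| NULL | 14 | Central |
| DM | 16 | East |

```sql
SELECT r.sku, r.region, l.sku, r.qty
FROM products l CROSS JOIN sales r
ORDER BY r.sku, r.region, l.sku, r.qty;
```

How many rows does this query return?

9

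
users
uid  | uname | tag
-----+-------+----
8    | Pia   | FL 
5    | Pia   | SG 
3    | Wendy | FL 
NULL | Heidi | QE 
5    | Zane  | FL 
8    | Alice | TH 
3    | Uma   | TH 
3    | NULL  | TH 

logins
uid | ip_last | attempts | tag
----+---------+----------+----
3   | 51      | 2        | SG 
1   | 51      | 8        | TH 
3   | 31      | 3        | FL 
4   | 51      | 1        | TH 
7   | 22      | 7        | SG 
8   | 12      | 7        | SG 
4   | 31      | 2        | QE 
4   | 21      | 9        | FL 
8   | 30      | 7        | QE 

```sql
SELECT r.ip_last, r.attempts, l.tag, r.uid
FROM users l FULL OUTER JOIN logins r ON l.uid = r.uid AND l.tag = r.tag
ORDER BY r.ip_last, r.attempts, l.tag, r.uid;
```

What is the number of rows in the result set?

FULL OUTER JOIN keeps every row from both sides; unmatched rows get NULL for the other side's columns.
Matching on l.uid = r.uid AND l.tag = r.tag. A NULL in a compared column never satisfies the condition.
- l (uid=8, tag=FL) has no partner → padded with NULL.
- l (uid=5, tag=SG) has no partner → padded with NULL.
- l (uid=3, tag=FL) pairs with 1 row(s) of r.
- l (uid=NULL, tag=QE) has no partner → padded with NULL.
- l (uid=5, tag=FL) has no partner → padded with NULL.
- l (uid=8, tag=TH) has no partner → padded with NULL.
- l (uid=3, tag=TH) has no partner → padded with NULL.
- l (uid=3, tag=TH) has no partner → padded with NULL.
- 8 r row(s) had no l match → kept, l columns NULL.
Total: 1 matched + 15 padded = 16 rows.

16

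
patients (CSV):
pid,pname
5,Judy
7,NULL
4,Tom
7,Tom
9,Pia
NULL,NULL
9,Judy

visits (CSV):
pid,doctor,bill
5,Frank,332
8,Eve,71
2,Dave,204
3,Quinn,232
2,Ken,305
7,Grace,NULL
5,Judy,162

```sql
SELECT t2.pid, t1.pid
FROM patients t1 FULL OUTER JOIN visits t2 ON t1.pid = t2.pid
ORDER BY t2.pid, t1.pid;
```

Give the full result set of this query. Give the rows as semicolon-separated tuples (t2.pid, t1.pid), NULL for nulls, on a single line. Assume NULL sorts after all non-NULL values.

FULL OUTER JOIN keeps every row from both sides; unmatched rows get NULL for the other side's columns.
Matching on t1.pid = t2.pid. A NULL in a compared column never satisfies the condition.
Matched pairs: 4; unmatched t1 rows kept: 4; unmatched t2 rows kept: 4.

(2, NULL); (2, NULL); (3, NULL); (5, 5); (5, 5); (7, 7); (7, 7); (8, NULL); (NULL, 4); (NULL, 9); (NULL, 9); (NULL, NULL)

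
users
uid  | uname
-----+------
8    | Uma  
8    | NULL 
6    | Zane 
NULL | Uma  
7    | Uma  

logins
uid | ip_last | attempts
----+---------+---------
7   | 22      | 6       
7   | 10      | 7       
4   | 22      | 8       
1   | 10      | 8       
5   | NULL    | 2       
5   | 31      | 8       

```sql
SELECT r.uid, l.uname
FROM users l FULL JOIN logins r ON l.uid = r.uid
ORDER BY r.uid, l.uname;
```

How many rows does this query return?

10

FULL OUTER JOIN keeps every row from both sides; unmatched rows get NULL for the other side's columns.
Matching on l.uid = r.uid. A NULL in a compared column never satisfies the condition.
Matched pairs: 2; unmatched l rows kept: 4; unmatched r rows kept: 4.
Total: 2 matched + 8 padded = 10 rows.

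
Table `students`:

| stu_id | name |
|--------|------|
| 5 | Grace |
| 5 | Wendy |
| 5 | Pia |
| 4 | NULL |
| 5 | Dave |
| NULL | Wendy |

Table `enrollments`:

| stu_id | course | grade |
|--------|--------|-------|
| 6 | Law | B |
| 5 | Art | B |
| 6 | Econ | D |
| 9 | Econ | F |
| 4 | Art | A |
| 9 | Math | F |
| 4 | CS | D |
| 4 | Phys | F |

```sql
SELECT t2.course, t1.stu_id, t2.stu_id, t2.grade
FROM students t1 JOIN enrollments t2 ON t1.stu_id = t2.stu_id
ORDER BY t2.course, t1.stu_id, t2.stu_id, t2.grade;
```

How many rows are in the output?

7

INNER JOIN keeps only pairs where the ON condition holds.
Matching on t1.stu_id = t2.stu_id. A NULL in a compared column never satisfies the condition.
- stu_id=5: 1 matching t2 row(s), so 1 row(s) emitted.
- stu_id=5: 1 matching t2 row(s), so 1 row(s) emitted.
- stu_id=5: 1 matching t2 row(s), so 1 row(s) emitted.
- stu_id=4: 3 matching t2 row(s), so 3 row(s) emitted.
- stu_id=5: 1 matching t2 row(s), so 1 row(s) emitted.
- stu_id=NULL: no matching t2 row, dropped.
Total: 7 rows.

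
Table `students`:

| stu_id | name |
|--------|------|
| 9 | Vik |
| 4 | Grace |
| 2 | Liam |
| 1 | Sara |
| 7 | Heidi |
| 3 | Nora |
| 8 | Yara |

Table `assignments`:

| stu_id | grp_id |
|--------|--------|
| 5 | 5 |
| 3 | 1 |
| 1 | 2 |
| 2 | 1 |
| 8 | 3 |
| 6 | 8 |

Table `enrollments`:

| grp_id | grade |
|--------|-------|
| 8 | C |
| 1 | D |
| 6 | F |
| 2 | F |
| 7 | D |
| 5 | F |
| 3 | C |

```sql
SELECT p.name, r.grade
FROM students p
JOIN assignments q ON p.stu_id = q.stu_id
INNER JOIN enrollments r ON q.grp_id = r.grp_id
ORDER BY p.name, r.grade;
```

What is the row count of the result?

4

Step 1 — p INNER JOIN q on stu_id → 4 row(s).
Then INNER JOIN `enrollments r` on grp_id: keep only rows whose q.grp_id appears in r.
Result: 4 row(s).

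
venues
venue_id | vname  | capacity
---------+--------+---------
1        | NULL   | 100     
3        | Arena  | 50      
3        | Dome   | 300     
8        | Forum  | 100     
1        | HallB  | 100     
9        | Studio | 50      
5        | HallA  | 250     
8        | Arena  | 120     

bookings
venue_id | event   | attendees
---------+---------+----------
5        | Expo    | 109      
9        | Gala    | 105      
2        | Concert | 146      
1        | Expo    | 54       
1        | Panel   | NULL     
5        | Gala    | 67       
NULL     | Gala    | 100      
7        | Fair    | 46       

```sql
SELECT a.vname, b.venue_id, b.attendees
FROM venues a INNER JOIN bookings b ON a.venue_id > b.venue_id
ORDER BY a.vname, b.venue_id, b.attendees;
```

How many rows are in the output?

INNER JOIN keeps only pairs where the ON condition holds.
Matching on a.venue_id > b.venue_id. A NULL in a compared column never satisfies the condition.
Matched pairs: 27.
Total: 27 rows.

27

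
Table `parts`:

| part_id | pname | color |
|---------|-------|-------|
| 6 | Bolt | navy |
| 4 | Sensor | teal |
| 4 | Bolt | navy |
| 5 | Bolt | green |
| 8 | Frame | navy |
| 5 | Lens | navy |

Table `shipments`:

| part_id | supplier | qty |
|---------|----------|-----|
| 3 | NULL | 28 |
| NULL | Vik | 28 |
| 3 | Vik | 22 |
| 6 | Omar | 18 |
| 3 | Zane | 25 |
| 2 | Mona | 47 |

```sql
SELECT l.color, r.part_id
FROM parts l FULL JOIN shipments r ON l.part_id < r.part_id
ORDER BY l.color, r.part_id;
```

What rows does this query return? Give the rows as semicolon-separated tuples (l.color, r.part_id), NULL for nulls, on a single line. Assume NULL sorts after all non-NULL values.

(green, 6); (navy, 6); (navy, 6); (navy, NULL); (navy, NULL); (teal, 6); (NULL, 2); (NULL, 3); (NULL, 3); (NULL, 3); (NULL, NULL)

FULL OUTER JOIN keeps every row from both sides; unmatched rows get NULL for the other side's columns.
Matching on l.part_id < r.part_id. A NULL in a compared column never satisfies the condition.
Matched pairs: 4; unmatched l rows kept: 2; unmatched r rows kept: 5.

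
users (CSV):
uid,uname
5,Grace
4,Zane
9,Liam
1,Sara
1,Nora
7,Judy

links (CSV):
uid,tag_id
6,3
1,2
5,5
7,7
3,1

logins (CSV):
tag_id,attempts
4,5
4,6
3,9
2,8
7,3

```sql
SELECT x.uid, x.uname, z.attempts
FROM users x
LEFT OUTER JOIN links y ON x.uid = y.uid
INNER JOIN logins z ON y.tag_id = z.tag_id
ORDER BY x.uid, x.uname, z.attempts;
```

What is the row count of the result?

3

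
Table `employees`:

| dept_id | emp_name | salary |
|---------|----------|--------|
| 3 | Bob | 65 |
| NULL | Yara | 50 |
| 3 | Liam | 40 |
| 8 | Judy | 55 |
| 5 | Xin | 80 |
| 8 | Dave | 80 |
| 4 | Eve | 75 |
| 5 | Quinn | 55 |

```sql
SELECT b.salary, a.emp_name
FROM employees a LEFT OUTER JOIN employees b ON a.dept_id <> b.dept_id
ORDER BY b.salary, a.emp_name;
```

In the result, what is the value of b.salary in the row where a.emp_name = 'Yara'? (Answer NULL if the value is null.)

NULL

LEFT JOIN keeps every row from `employees a`; unmatched rows get NULL for `employees b`'s columns.
Matching on a.dept_id <> b.dept_id. A NULL in a compared column never satisfies the condition.
- a row (dept_id=3): matches 5 b row(s) → 5 output row(s).
- a row (dept_id=NULL): no match → kept, b columns NULL.
- a row (dept_id=3): matches 5 b row(s) → 5 output row(s).
- a row (dept_id=8): matches 5 b row(s) → 5 output row(s).
- a row (dept_id=5): matches 5 b row(s) → 5 output row(s).
- a row (dept_id=8): matches 5 b row(s) → 5 output row(s).
- a row (dept_id=4): matches 6 b row(s) → 6 output row(s).
- a row (dept_id=5): matches 5 b row(s) → 5 output row(s).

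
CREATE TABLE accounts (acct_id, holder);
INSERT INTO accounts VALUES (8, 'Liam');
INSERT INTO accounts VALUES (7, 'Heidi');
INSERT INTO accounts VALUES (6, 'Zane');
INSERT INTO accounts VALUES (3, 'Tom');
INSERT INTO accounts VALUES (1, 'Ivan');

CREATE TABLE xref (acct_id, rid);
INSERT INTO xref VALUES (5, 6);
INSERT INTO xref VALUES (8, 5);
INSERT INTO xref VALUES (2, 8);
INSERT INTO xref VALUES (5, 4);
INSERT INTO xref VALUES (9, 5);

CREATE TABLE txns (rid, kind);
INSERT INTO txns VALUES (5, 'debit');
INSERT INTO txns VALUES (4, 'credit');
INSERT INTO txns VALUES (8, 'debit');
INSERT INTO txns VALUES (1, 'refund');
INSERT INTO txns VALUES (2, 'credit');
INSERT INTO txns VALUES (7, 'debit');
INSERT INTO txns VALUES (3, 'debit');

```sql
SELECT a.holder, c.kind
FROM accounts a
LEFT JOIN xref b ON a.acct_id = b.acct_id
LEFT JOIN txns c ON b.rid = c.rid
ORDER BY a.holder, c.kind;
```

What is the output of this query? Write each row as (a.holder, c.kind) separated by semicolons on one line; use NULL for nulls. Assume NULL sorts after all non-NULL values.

(Heidi, NULL); (Ivan, NULL); (Liam, debit); (Tom, NULL); (Zane, NULL)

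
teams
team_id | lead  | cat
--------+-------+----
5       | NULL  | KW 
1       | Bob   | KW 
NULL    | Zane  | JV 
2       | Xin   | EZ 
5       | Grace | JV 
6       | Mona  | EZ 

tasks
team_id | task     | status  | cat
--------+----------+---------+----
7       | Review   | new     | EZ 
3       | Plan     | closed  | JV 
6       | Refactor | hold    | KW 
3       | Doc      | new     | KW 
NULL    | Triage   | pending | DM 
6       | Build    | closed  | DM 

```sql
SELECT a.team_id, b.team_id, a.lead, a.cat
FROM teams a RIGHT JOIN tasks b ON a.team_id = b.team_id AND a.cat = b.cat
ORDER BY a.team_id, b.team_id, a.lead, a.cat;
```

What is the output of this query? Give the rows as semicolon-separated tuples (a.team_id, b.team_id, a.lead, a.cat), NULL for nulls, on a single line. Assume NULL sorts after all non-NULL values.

(NULL, 3, NULL, NULL); (NULL, 3, NULL, NULL); (NULL, 6, NULL, NULL); (NULL, 6, NULL, NULL); (NULL, 7, NULL, NULL); (NULL, NULL, NULL, NULL)

RIGHT JOIN keeps every row from `tasks`; unmatched rows get NULL for `teams`'s columns.
Matching on a.team_id = b.team_id AND a.cat = b.cat. A NULL in a compared column never satisfies the condition.
- a (team_id=5, cat=KW) has no partner in b.
- a (team_id=1, cat=KW) has no partner in b.
- a (team_id=NULL, cat=JV) has no partner in b.
- a (team_id=2, cat=EZ) has no partner in b.
- a (team_id=5, cat=JV) has no partner in b.
- a (team_id=6, cat=EZ) has no partner in b.
- 6 b row(s) had no a match → kept, a columns NULL.
After projecting and ordering:
a.team_id | b.team_id | a.lead | a.cat
NULL | 3 | NULL | NULL
NULL | 3 | NULL | NULL
NULL | 6 | NULL | NULL
NULL | 6 | NULL | NULL
NULL | 7 | NULL | NULL
NULL | NULL | NULL | NULL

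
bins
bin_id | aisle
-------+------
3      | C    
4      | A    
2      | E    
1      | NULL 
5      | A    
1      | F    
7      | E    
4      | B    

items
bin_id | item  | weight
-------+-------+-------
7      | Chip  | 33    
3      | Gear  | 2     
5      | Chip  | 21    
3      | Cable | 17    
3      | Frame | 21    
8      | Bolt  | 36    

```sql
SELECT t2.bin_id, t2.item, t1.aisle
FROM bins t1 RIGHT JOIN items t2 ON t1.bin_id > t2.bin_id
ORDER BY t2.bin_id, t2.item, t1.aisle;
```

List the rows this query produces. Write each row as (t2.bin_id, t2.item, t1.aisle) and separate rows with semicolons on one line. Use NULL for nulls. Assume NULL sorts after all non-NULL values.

RIGHT JOIN keeps every row from `items`; unmatched rows get NULL for `bins`'s columns.
Matching on t1.bin_id > t2.bin_id.
Matched pairs: 13; unmatched t2 rows kept: 2.

(3, Cable, A); (3, Cable, A); (3, Cable, B); (3, Cable, E); (3, Frame, A); (3, Frame, A); (3, Frame, B); (3, Frame, E); (3, Gear, A); (3, Gear, A); (3, Gear, B); (3, Gear, E); (5, Chip, E); (7, Chip, NULL); (8, Bolt, NULL)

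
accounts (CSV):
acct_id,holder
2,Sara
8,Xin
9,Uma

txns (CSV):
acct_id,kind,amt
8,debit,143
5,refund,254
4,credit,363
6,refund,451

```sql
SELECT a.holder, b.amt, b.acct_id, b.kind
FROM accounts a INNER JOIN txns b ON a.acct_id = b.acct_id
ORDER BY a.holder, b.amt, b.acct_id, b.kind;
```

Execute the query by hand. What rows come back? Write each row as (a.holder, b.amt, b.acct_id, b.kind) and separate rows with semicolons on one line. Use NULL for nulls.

(Xin, 143, 8, debit)

INNER JOIN keeps only pairs where the ON condition holds.
Matching on a.acct_id = b.acct_id.
Matched pairs: 1.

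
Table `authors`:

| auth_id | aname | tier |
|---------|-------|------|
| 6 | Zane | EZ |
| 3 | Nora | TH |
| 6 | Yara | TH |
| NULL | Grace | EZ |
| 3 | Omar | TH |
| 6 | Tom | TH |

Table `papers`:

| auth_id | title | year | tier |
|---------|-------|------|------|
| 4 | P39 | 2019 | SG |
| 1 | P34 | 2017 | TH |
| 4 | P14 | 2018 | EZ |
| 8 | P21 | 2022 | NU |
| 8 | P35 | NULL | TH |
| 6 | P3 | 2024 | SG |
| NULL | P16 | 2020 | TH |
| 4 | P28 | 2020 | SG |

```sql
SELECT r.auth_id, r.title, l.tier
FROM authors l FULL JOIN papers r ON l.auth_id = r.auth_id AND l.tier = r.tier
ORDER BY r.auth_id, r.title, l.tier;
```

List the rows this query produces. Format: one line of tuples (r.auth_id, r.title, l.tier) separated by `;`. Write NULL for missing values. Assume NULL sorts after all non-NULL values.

(1, P34, NULL); (4, P14, NULL); (4, P28, NULL); (4, P39, NULL); (6, P3, NULL); (8, P21, NULL); (8, P35, NULL); (NULL, P16, NULL); (NULL, NULL, EZ); (NULL, NULL, EZ); (NULL, NULL, TH); (NULL, NULL, TH); (NULL, NULL, TH); (NULL, NULL, TH)

FULL OUTER JOIN keeps every row from both sides; unmatched rows get NULL for the other side's columns.
Matching on l.auth_id = r.auth_id AND l.tier = r.tier. A NULL in a compared column never satisfies the condition.
- l row (auth_id=6, tier=EZ): no match → kept, r columns NULL.
- l row (auth_id=3, tier=TH): no match → kept, r columns NULL.
- l row (auth_id=6, tier=TH): no match → kept, r columns NULL.
- l row (auth_id=NULL, tier=EZ): no match → kept, r columns NULL.
- l row (auth_id=3, tier=TH): no match → kept, r columns NULL.
- l row (auth_id=6, tier=TH): no match → kept, r columns NULL.
- plus 8 unmatched r row(s), each kept with NULL l columns.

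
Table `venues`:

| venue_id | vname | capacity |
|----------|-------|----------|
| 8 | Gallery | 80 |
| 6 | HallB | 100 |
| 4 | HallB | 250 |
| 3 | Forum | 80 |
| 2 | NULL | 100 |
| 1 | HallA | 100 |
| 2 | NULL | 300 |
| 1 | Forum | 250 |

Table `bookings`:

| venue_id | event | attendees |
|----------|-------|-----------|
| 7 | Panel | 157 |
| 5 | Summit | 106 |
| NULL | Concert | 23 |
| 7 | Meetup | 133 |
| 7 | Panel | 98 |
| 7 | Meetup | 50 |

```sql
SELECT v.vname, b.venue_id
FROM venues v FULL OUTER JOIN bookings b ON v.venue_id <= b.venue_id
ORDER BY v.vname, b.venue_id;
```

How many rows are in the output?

36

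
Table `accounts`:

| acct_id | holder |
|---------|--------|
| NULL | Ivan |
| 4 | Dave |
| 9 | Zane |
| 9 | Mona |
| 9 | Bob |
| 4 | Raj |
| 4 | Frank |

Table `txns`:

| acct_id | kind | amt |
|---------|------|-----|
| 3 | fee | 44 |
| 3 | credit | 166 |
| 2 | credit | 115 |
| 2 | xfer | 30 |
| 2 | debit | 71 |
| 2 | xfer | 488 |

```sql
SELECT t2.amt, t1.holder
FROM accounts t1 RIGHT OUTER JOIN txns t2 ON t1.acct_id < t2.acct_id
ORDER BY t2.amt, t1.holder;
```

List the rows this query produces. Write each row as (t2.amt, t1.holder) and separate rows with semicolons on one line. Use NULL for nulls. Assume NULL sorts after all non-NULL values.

RIGHT JOIN keeps every row from `txns`; unmatched rows get NULL for `accounts`'s columns.
Matching on t1.acct_id < t2.acct_id. A NULL in a compared column never satisfies the condition.
- t1 row (acct_id=NULL): no match.
- t1 row (acct_id=4): no match.
- t1 row (acct_id=9): no match.
- t1 row (acct_id=9): no match.
- t1 row (acct_id=9): no match.
- t1 row (acct_id=4): no match.
- t1 row (acct_id=4): no match.
- 6 t2 row(s) had no t1 match → kept, t1 columns NULL.
After projecting and ordering:
t2.amt | t1.holder
30 | NULL
44 | NULL
71 | NULL
115 | NULL
166 | NULL
488 | NULL

(30, NULL); (44, NULL); (71, NULL); (115, NULL); (166, NULL); (488, NULL)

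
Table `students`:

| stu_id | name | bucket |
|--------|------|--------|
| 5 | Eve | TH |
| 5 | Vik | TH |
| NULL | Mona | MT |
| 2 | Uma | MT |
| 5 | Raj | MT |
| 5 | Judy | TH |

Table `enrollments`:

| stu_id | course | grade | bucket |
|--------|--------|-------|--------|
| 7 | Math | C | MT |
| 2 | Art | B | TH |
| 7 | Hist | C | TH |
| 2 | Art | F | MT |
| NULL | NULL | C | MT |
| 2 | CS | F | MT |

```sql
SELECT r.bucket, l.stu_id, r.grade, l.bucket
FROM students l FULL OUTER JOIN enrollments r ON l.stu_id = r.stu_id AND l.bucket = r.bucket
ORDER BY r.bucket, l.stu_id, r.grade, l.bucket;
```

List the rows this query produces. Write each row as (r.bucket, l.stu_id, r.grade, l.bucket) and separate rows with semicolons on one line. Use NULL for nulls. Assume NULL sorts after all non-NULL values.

(MT, 2, F, MT); (MT, 2, F, MT); (MT, NULL, C, NULL); (MT, NULL, C, NULL); (TH, NULL, B, NULL); (TH, NULL, C, NULL); (NULL, 5, NULL, MT); (NULL, 5, NULL, TH); (NULL, 5, NULL, TH); (NULL, 5, NULL, TH); (NULL, NULL, NULL, MT)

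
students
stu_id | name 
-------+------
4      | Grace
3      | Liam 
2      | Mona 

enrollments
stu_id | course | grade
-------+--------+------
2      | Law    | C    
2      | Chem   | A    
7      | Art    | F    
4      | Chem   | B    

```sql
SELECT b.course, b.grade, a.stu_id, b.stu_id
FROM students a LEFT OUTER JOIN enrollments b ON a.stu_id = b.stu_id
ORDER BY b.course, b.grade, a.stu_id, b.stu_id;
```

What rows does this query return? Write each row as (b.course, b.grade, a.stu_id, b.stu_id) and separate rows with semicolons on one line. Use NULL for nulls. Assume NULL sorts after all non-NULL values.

LEFT JOIN keeps every row from `students`; unmatched rows get NULL for `enrollments`'s columns.
Matching on a.stu_id = b.stu_id.
Matched pairs: 3; unmatched a rows kept: 1.

(Chem, A, 2, 2); (Chem, B, 4, 4); (Law, C, 2, 2); (NULL, NULL, 3, NULL)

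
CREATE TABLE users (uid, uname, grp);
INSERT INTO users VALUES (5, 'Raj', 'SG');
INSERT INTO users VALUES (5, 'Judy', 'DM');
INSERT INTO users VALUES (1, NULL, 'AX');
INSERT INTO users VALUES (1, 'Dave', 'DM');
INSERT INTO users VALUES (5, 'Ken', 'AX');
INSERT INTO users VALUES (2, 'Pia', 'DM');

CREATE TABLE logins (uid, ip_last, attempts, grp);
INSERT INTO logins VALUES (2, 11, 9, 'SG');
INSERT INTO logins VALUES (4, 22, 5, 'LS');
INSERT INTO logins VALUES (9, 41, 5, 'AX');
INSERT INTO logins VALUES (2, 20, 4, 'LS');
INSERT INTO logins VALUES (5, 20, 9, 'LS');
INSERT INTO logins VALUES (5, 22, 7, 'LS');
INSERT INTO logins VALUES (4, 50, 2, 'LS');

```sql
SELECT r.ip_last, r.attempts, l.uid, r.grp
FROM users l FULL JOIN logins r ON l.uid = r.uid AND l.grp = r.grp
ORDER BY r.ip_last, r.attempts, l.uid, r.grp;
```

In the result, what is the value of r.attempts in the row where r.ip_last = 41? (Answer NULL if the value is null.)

5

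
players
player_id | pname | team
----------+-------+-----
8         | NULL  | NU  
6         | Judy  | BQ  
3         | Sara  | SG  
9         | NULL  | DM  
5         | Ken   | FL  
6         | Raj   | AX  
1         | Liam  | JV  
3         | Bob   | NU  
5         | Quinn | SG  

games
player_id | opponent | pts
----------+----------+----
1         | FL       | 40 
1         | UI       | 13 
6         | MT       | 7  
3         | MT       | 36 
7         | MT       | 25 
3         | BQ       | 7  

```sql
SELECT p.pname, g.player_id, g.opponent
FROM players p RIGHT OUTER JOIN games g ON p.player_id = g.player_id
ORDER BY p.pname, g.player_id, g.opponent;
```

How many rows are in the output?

RIGHT JOIN keeps every row from `games`; unmatched rows get NULL for `players`'s columns.
Matching on p.player_id = g.player_id.
- player_id=8: no matching g row.
- player_id=6: 1 matching g row(s), so 1 row(s) emitted.
- player_id=3: 2 matching g row(s), so 2 row(s) emitted.
- player_id=9: no matching g row.
- player_id=5: no matching g row.
- player_id=6: 1 matching g row(s), so 1 row(s) emitted.
- player_id=1: 2 matching g row(s), so 2 row(s) emitted.
- player_id=3: 2 matching g row(s), so 2 row(s) emitted.
- player_id=5: no matching g row.
- plus 1 unmatched g row(s), each kept with NULL p columns.
Total: 8 matched + 1 padded = 9 rows.

9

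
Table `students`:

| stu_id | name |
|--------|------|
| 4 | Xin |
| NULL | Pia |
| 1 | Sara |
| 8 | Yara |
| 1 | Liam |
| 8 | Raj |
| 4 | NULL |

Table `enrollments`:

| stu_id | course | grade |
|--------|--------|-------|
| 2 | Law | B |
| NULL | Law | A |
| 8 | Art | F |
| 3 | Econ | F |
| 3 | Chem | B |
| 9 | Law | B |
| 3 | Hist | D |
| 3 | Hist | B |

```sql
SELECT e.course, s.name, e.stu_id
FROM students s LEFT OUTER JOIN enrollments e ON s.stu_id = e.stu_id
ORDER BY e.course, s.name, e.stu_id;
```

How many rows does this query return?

LEFT JOIN keeps every row from `students`; unmatched rows get NULL for `enrollments`'s columns.
Matching on s.stu_id = e.stu_id. A NULL in a compared column never satisfies the condition.
- s[0] stu_id=4 → no match; kept with NULLs on the e side.
- s[1] stu_id=NULL → no match; kept with NULLs on the e side.
- s[2] stu_id=1 → no match; kept with NULLs on the e side.
- s[3] stu_id=8 → 1 match(es) in e → 1 row(s).
- s[4] stu_id=1 → no match; kept with NULLs on the e side.
- s[5] stu_id=8 → 1 match(es) in e → 1 row(s).
- s[6] stu_id=4 → no match; kept with NULLs on the e side.
Total: 2 matched + 5 padded = 7 rows.

7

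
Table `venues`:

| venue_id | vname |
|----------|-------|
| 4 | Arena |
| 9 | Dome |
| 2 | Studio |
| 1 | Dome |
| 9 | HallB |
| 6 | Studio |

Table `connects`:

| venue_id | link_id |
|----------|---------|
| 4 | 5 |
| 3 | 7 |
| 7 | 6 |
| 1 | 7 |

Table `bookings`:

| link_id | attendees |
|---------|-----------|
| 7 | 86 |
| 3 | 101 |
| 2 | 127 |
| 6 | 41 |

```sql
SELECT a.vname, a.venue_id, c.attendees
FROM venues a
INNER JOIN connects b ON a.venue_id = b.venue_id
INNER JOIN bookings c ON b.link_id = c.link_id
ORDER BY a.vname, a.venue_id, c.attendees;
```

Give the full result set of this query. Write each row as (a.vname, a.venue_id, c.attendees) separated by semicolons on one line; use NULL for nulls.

Evaluate left to right. First `venues a INNER JOIN connects b` on venue_id: 2 row(s).
Then INNER JOIN `bookings c` on link_id: keep only rows whose b.link_id appears in c.

(Dome, 1, 86)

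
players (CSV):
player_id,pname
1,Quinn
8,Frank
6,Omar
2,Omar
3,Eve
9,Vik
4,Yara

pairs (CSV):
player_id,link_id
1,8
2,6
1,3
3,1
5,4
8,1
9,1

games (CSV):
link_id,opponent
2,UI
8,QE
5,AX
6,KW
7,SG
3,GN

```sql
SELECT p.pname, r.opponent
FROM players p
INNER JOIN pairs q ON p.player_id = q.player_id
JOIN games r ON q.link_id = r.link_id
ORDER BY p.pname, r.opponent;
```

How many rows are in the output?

3

Evaluate left to right. First `players p INNER JOIN pairs q` on player_id: 6 row(s).
Then INNER JOIN `games r` on link_id: keep only rows whose q.link_id appears in r.
Result: 3 row(s).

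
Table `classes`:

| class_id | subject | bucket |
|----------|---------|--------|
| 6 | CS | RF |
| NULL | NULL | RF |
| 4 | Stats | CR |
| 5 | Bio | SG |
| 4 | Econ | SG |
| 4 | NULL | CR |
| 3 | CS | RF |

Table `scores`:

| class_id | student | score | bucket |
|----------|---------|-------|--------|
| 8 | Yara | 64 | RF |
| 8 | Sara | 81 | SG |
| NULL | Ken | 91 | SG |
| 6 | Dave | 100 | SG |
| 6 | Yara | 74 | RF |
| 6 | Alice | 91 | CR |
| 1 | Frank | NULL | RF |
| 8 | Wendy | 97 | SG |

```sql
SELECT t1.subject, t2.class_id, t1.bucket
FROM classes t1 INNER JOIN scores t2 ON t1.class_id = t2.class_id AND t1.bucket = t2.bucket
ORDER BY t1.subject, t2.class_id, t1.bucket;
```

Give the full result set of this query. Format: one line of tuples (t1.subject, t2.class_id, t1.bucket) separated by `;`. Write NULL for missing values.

INNER JOIN keeps only pairs where the ON condition holds.
Matching on t1.class_id = t2.class_id AND t1.bucket = t2.bucket. A NULL in a compared column never satisfies the condition.
Matched pairs: 1.

(CS, 6, RF)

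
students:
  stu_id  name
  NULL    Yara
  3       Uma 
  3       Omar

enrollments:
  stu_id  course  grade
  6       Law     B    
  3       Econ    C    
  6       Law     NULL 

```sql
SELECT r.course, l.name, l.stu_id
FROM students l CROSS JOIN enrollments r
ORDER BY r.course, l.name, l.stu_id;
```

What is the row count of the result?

9

CROSS JOIN pairs every row of `students` with every row of `enrollments`: 3 × 3 = 9 rows.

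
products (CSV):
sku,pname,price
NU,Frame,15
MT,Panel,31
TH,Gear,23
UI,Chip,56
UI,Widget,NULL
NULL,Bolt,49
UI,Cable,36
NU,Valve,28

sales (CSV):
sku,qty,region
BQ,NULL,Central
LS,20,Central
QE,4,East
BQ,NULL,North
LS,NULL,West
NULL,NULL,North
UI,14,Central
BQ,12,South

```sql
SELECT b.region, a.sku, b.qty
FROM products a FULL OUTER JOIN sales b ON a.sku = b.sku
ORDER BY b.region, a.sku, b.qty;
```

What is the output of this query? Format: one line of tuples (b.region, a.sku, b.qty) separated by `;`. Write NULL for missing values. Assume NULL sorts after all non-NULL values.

FULL OUTER JOIN keeps every row from both sides; unmatched rows get NULL for the other side's columns.
Matching on a.sku = b.sku. A NULL in a compared column never satisfies the condition.
Matched pairs: 3; unmatched a rows kept: 5; unmatched b rows kept: 7.

(Central, UI, 14); (Central, UI, 14); (Central, UI, 14); (Central, NULL, 20); (Central, NULL, NULL); (East, NULL, 4); (North, NULL, NULL); (North, NULL, NULL); (South, NULL, 12); (West, NULL, NULL); (NULL, MT, NULL); (NULL, NU, NULL); (NULL, NU, NULL); (NULL, TH, NULL); (NULL, NULL, NULL)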